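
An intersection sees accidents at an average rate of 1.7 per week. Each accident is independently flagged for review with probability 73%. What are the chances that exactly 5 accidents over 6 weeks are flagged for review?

0.1113

Thinning: the accidents that are flagged for review themselves form a Poisson process with rate 0.73 × 1.7 = 1.241 per week.
Over the interval, μ = 1.241 × 6 = 7.446 (6 weeks).
P(N = 5) = e^(−7.446) · 7.446^5/5! ≈ 0.1113.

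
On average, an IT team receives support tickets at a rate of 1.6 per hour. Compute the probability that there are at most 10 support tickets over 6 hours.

Over the interval, μ = 1.6 × 6 = 9.6 (6 hours).
P(N ≤ 10) = Σ_{j=0}^{10} e^(−μ) μ^j/j! ≈ 0.6329.

0.6329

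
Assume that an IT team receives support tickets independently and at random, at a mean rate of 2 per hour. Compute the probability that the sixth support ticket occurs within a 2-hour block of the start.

0.2149

Over the interval, μ = 2 × 2 = 4 (a 2-hour block = 2 hours).
The sixth arrival falls in the interval iff at least 6 events occur there: P(S_6 ≤ t) = P(N ≥ 6) = 1 − P(N ≤ 5) ≈ 0.2149.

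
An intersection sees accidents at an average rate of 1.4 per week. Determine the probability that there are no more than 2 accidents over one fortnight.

0.4695

Over the interval, μ = 1.4 × 2 = 2.8 (a fortnight = 2 weeks).
P(N ≤ 2) = Σ_{j=0}^{2} e^(−μ) μ^j/j! ≈ 0.4695.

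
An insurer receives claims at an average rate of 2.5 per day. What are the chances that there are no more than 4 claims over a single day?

With mean μ = 2.5 per day,
P(N ≤ 4) = Σ_{j=0}^{4} e^(−μ) μ^j/j! ≈ 0.8912.

0.8912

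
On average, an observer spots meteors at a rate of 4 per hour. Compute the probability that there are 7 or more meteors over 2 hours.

Over the interval, μ = 4 × 2 = 8 (2 hours).
P(N ≥ 7) = 1 − P(N ≤ 6) = 1 − Σ_{j=0}^{6} e^(−μ) μ^j/j! ≈ 0.6866.

0.6866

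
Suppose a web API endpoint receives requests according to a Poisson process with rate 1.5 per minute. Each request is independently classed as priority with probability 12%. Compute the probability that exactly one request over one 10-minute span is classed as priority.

Thinning: the requests that are classed as priority themselves form a Poisson process with rate 0.12 × 1.5 = 0.18 per minute.
Over the interval, μ = 0.18 × 10 = 1.8 (a 10-minute span = 10 minutes).
P(N = 1) = e^(−1.8) · 1.8^1/1! ≈ 0.2975.

0.2975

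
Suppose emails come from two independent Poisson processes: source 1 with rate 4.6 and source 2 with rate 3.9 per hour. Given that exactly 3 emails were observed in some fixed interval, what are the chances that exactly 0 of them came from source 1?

0.0966

Given the total, each event is independently from source 1 with probability p = λ_1/(λ_1+λ_2) = 4.6/8.5 ≈ 0.5412.
So K ~ Binomial(3, 4.6/8.5): P(K = 0) = C(3,0) · (4.6/8.5)^0 · (3.9/8.5)^3 ≈ 0.0966.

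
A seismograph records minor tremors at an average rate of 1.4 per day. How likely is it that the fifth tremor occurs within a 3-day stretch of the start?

0.4102

Over the interval, μ = 1.4 × 3 = 4.2 (a 3-day stretch = 3 days).
The fifth arrival falls in the interval iff at least 5 events occur there: P(S_5 ≤ t) = P(N ≥ 5) = 1 − P(N ≤ 4) ≈ 0.4102.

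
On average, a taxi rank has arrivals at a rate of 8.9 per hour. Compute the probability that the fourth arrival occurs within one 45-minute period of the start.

0.8996

Over the interval, μ = 8.9 × 0.75 = 6.675 (a 45-minute period = 0.75 hours).
The fourth arrival falls in the interval iff at least 4 events occur there: P(S_4 ≤ t) = P(N ≥ 4) = 1 − P(N ≤ 3) ≈ 0.8996.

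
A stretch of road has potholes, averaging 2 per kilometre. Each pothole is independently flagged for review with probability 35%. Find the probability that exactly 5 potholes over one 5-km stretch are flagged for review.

0.1322

Thinning: the potholes that are flagged for review themselves form a Poisson process with rate 0.35 × 2 = 0.7 per kilometre.
Over the interval, μ = 0.7 × 5 = 3.5 (a 5-km stretch = 5 kilometres).
P(N = 5) = e^(−3.5) · 3.5^5/5! ≈ 0.1322.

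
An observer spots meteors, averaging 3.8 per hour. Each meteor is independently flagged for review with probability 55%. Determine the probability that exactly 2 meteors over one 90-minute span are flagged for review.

Thinning: the meteors that are flagged for review themselves form a Poisson process with rate 0.55 × 3.8 = 2.09 per hour.
Over the interval, μ = 2.09 × 1.5 = 3.135 (a 90-minute span = 1.5 hours).
P(N = 2) = e^(−3.135) · 3.135^2/2! ≈ 0.2138.

0.2138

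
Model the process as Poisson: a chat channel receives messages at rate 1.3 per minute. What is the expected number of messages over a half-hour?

E[N] = λt = 1.3 × 30 = 39 (a half-hour = 30 minutes).

39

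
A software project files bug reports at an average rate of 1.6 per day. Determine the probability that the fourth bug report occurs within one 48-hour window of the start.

0.3975

Over the interval, μ = 1.6 × 2 = 3.2 (a 48-hour window = 2 days).
The fourth arrival falls in the interval iff at least 4 events occur there: P(S_4 ≤ t) = P(N ≥ 4) = 1 − P(N ≤ 3) ≈ 0.3975.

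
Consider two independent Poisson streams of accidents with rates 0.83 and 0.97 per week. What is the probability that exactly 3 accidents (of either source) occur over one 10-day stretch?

Independent Poisson processes superpose: combined rate λ = 0.83 + 0.97 = 1.8 per week.
Over the interval, μ = 1.8 × 10/7 ≈ 2.57143 (a 10-day stretch = 10/7 weeks).
P(N = 3) = e^(−2.57143) · 2.57143^3/3! ≈ 0.2166.

0.2166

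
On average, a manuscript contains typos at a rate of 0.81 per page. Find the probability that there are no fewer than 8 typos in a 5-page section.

Over the interval, μ = 0.81 × 5 = 4.05 (a 5-page section = 5 pages).
P(N ≥ 8) = 1 − P(N ≤ 7) = 1 − Σ_{j=0}^{7} e^(−μ) μ^j/j! ≈ 0.0542.

0.0542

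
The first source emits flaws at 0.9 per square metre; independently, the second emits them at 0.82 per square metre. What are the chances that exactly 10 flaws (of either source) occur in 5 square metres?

Independent Poisson processes superpose: combined rate λ = 0.9 + 0.82 = 1.72 per square metre.
Over the interval, μ = 1.72 × 5 = 8.6 (5 square metres).
P(N = 10) = e^(−8.6) · 8.6^10/10! ≈ 0.1123.

0.1123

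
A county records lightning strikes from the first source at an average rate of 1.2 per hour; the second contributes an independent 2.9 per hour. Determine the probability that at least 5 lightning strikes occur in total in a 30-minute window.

Independent Poisson processes superpose: combined rate λ = 1.2 + 2.9 = 4.1 per hour.
Over the interval, μ = 4.1 × 0.5 = 2.05 (a 30-minute window = 0.5 hours).
P(N ≥ 5) = 1 − P(N ≤ 4) ≈ 0.0573.

0.0573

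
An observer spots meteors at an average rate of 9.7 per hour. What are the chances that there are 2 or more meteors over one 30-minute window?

Over the interval, μ = 9.7 × 0.5 = 4.85 (a 30-minute window = 0.5 hours).
P(N ≥ 2) = 1 − P(N ≤ 1) = 1 − Σ_{j=0}^{1} e^(−μ) μ^j/j! ≈ 0.9542.

0.9542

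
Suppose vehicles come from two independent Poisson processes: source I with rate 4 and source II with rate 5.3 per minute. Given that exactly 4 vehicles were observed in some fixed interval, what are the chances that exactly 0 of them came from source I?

Given the total, each event is independently from source I with probability p = λ_I/(λ_I+λ_II) = 4/9.3 ≈ 0.4301.
So K ~ Binomial(4, 4/9.3): P(K = 0) = C(4,0) · (4/9.3)^0 · (5.3/9.3)^4 ≈ 0.1055.

0.1055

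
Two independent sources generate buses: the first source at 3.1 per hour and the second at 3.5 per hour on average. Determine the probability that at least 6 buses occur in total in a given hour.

Independent Poisson processes superpose: combined rate λ = 3.1 + 3.5 = 6.6 per hour.
So μ = 6.6.
P(N ≥ 6) = 1 − P(N ≤ 5) ≈ 0.6453.

0.6453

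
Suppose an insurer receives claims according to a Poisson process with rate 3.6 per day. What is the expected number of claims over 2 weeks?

E[N] = λt = 3.6 × 14 = 50.4 (2 weeks = 14 days).

50.4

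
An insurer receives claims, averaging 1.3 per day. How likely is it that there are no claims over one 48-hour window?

0.0743

Over the interval, μ = 1.3 × 2 = 2.6 (a 48-hour window = 2 days).
P(N = 0) = e^(−μ) μ^0/0! = e^(−2.6) · 2.6^0/1 ≈ 0.0743.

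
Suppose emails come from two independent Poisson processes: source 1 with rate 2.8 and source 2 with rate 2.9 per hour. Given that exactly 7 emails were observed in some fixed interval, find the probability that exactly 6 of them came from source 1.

0.0500

Given the total, each event is independently from source 1 with probability p = λ_1/(λ_1+λ_2) = 2.8/5.7 ≈ 0.4912.
So K ~ Binomial(7, 2.8/5.7): P(K = 6) = C(7,6) · (2.8/5.7)^6 · (2.9/5.7)^1 ≈ 0.0500.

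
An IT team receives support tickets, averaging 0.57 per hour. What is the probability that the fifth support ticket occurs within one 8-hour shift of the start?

Over the interval, μ = 0.57 × 8 = 4.56 (an 8-hour shift = 8 hours).
The fifth arrival falls in the interval iff at least 5 events occur there: P(S_5 ≤ t) = P(N ≥ 5) = 1 − P(N ≤ 4) ≈ 0.4792.

0.4792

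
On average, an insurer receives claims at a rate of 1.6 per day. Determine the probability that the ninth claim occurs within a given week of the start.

Over the interval, μ = 1.6 × 7 = 11.2 (a week = 7 days).
The ninth arrival falls in the interval iff at least 9 events occur there: P(S_9 ≤ t) = P(N ≥ 9) = 1 − P(N ≤ 8) ≈ 0.7853.

0.7853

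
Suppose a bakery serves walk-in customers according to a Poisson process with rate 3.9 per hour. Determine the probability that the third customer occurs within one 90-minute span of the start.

Over the interval, μ = 3.9 × 1.5 = 5.85 (a 90-minute span = 1.5 hours).
The third arrival falls in the interval iff at least 3 events occur there: P(S_3 ≤ t) = P(N ≥ 3) = 1 − P(N ≤ 2) ≈ 0.9310.

0.9310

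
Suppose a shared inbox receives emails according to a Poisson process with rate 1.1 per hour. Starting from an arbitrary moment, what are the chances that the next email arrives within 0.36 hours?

0.3270

Inter-arrival times are exponential with rate λ = 1.1 per hour.
P(T ≤ 0.36) = 1 − e^(−λt) = 1 − e^(−1.1 × 0.36) = 1 − e^(−0.396) ≈ 0.3270.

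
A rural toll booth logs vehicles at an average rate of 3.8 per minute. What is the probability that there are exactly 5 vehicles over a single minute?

0.1477

With mean μ = 3.8 per minute,
P(N = 5) = e^(−μ) μ^5/5! = e^(−3.8) · 3.8^5/120 ≈ 0.1477.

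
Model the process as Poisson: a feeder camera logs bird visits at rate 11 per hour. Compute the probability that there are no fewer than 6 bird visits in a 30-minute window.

Over the interval, μ = 11 × 0.5 = 5.5 (a 30-minute window = 0.5 hours).
P(N ≥ 6) = 1 − P(N ≤ 5) = 1 − Σ_{j=0}^{5} e^(−μ) μ^j/j! ≈ 0.4711.

0.4711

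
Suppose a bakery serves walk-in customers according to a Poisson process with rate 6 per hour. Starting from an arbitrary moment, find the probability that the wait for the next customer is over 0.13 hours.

The wait for the next event is exponential with rate λ = 6 per hour.
P(T > 0.13) = e^(−λt) = e^(−6 × 0.13) = e^(−0.78) ≈ 0.4584.

0.4584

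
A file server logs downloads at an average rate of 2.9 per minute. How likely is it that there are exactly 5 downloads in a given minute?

0.0940

With mean μ = 2.9 per minute,
P(N = 5) = e^(−μ) μ^5/5! = e^(−2.9) · 2.9^5/120 ≈ 0.0940.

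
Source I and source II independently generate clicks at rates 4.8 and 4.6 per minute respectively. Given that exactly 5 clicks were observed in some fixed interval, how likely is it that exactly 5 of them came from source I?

Given the total, each event is independently from source I with probability p = λ_I/(λ_I+λ_II) = 4.8/9.4 ≈ 0.5106.
So K ~ Binomial(5, 4.8/9.4): P(K = 5) = C(5,5) · (4.8/9.4)^5 · (4.6/9.4)^0 ≈ 0.0347.

0.0347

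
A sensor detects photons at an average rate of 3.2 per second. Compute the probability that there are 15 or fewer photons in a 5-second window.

0.4667

Over the interval, μ = 3.2 × 5 = 16 (a 5-second window = 5 seconds).
P(N ≤ 15) = Σ_{j=0}^{15} e^(−μ) μ^j/j! ≈ 0.4667.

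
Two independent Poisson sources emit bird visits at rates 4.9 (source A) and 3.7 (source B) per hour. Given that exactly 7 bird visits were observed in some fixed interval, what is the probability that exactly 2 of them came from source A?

0.1005

Given the total, each event is independently from source A with probability p = λ_A/(λ_A+λ_B) = 4.9/8.6 ≈ 0.5698.
So K ~ Binomial(7, 4.9/8.6): P(K = 2) = C(7,2) · (4.9/8.6)^2 · (3.7/8.6)^5 ≈ 0.1005.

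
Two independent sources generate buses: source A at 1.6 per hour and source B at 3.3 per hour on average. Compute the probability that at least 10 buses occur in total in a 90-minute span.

0.2067

Independent Poisson processes superpose: combined rate λ = 1.6 + 3.3 = 4.9 per hour.
Over the interval, μ = 4.9 × 1.5 = 7.35 (a 90-minute span = 1.5 hours).
P(N ≥ 10) = 1 − P(N ≤ 9) ≈ 0.2067.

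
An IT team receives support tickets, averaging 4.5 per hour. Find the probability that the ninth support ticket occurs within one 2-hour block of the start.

Over the interval, μ = 4.5 × 2 = 9 (a 2-hour block = 2 hours).
The ninth arrival falls in the interval iff at least 9 events occur there: P(S_9 ≤ t) = P(N ≥ 9) = 1 − P(N ≤ 8) ≈ 0.5443.

0.5443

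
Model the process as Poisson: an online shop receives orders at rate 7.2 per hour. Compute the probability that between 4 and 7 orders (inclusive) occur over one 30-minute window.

Over the interval, μ = 7.2 × 0.5 = 3.6 (a 30-minute window = 0.5 hours).
P(4 ≤ N ≤ 7) = Σ_{j=4}^{7} e^(−3.6) · 3.6^j/j! ≈ 0.4540.

0.4540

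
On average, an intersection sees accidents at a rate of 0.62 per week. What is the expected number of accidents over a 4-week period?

2.48

E[N] = λt = 0.62 × 4 = 2.48 (a 4-week period = 4 weeks).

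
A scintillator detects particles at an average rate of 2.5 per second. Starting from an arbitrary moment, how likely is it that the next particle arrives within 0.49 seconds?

Inter-arrival times are exponential with rate λ = 2.5 per second.
P(T ≤ 0.49) = 1 − e^(−λt) = 1 − e^(−2.5 × 0.49) = 1 − e^(−1.225) ≈ 0.7062.

0.7062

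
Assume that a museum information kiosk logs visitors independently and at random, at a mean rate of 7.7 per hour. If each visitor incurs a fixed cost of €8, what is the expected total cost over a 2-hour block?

E[N] = 7.7 × 2 = 15.4 (a 2-hour block = 2 hours); E[cost] = 15.4 × €8 = €123.2.

€123.2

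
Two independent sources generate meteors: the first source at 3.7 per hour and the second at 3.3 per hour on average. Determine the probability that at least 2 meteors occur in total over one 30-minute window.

0.8641

Independent Poisson processes superpose: combined rate λ = 3.7 + 3.3 = 7 per hour.
Over the interval, μ = 7 × 0.5 = 3.5 (a 30-minute window = 0.5 hours).
P(N ≥ 2) = 1 − P(N ≤ 1) ≈ 0.8641.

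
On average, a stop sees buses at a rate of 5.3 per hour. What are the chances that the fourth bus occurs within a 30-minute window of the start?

Over the interval, μ = 5.3 × 0.5 = 2.65 (a 30-minute window = 0.5 hours).
The fourth arrival falls in the interval iff at least 4 events occur there: P(S_4 ≤ t) = P(N ≥ 4) = 1 − P(N ≤ 3) ≈ 0.2749.

0.2749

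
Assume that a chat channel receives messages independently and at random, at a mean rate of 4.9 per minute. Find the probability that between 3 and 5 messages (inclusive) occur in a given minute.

With mean μ = 4.9 per minute,
P(3 ≤ N ≤ 5) = Σ_{j=3}^{5} e^(−4.9) · 4.9^j/j! ≈ 0.5002.

0.5002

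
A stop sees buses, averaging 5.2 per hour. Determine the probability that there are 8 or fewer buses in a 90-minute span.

0.6204

Over the interval, μ = 5.2 × 1.5 = 7.8 (a 90-minute span = 1.5 hours).
P(N ≤ 8) = Σ_{j=0}^{8} e^(−μ) μ^j/j! ≈ 0.6204.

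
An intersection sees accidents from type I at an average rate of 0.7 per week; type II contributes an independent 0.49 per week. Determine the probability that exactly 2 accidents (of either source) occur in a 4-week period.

0.0970

Independent Poisson processes superpose: combined rate λ = 0.7 + 0.49 = 1.19 per week.
Over the interval, μ = 1.19 × 4 = 4.76 (a 4-week period = 4 weeks).
P(N = 2) = e^(−4.76) · 4.76^2/2! ≈ 0.0970.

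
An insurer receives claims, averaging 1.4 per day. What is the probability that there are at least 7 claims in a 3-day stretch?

0.1325

Over the interval, μ = 1.4 × 3 = 4.2 (a 3-day stretch = 3 days).
P(N ≥ 7) = 1 − P(N ≤ 6) = 1 − Σ_{j=0}^{6} e^(−μ) μ^j/j! ≈ 0.1325.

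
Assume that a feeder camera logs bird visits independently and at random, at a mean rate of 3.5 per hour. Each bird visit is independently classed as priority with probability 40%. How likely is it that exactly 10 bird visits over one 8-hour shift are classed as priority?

Thinning: the bird visits that are classed as priority themselves form a Poisson process with rate 0.4 × 3.5 = 1.4 per hour.
Over the interval, μ = 1.4 × 8 = 11.2 (an 8-hour shift = 8 hours).
P(N = 10) = e^(−11.2) · 11.2^10/10! ≈ 0.1170.

0.1170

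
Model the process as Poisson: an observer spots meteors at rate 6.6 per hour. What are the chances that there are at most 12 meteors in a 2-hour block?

Over the interval, μ = 6.6 × 2 = 13.2 (a 2-hour block = 2 hours).
P(N ≤ 12) = Σ_{j=0}^{12} e^(−μ) μ^j/j! ≈ 0.4413.

0.4413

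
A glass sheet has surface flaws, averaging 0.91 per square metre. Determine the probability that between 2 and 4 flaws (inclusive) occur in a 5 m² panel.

Over the interval, μ = 0.91 × 5 = 4.55 (a 5 m² panel = 5 square metres).
P(2 ≤ N ≤ 4) = Σ_{j=2}^{4} e^(−4.55) · 4.55^j/j! ≈ 0.4640.

0.4640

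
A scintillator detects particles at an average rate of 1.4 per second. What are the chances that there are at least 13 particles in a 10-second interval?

0.6415

Over the interval, μ = 1.4 × 10 = 14 (a 10-second interval = 10 seconds).
P(N ≥ 13) = 1 − P(N ≤ 12) = 1 − Σ_{j=0}^{12} e^(−μ) μ^j/j! ≈ 0.6415.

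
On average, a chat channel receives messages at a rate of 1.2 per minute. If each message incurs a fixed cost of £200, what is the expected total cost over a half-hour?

£7200

E[N] = 1.2 × 30 = 36 (a half-hour = 30 minutes); E[cost] = 36 × £200 = £7200.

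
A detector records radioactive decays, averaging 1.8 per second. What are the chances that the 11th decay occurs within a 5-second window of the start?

Over the interval, μ = 1.8 × 5 = 9 (a 5-second window = 5 seconds).
The 11th arrival falls in the interval iff at least 11 events occur there: P(S_11 ≤ t) = P(N ≥ 11) = 1 − P(N ≤ 10) ≈ 0.2940.

0.2940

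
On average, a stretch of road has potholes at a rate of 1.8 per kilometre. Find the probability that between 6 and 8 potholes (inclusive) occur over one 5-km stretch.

Over the interval, μ = 1.8 × 5 = 9 (a 5-km stretch = 5 kilometres).
P(6 ≤ N ≤ 8) = Σ_{j=6}^{8} e^(−9) · 9^j/j! ≈ 0.3400.

0.3400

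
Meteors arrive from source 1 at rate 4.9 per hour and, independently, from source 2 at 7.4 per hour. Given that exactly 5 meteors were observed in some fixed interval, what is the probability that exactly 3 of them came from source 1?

0.2288

Given the total, each event is independently from source 1 with probability p = λ_1/(λ_1+λ_2) = 4.9/12.3 ≈ 0.3984.
So K ~ Binomial(5, 4.9/12.3): P(K = 3) = C(5,3) · (4.9/12.3)^3 · (7.4/12.3)^2 ≈ 0.2288.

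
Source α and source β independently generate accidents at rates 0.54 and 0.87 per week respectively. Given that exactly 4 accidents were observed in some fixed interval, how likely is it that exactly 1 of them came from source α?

0.3599

Given the total, each event is independently from source α with probability p = λ_α/(λ_α+λ_β) = 0.54/1.41 ≈ 0.3830.
So K ~ Binomial(4, 0.54/1.41): P(K = 1) = C(4,1) · (0.54/1.41)^1 · (0.87/1.41)^3 ≈ 0.3599.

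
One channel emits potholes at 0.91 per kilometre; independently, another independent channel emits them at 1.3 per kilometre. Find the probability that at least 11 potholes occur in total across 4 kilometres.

Independent Poisson processes superpose: combined rate λ = 0.91 + 1.3 = 2.21 per kilometre.
Over the interval, μ = 2.21 × 4 = 8.84 (4 kilometres).
P(N ≥ 11) = 1 − P(N ≤ 10) ≈ 0.2752.

0.2752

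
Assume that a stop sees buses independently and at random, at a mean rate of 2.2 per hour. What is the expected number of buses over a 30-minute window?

1.1

E[N] = λt = 2.2 × 0.5 = 1.1 (a 30-minute window = 0.5 hours).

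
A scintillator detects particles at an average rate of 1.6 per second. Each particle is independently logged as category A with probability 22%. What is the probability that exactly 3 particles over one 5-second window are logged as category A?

Thinning: the particles that are logged as category A themselves form a Poisson process with rate 0.22 × 1.6 = 0.352 per second.
Over the interval, μ = 0.352 × 5 = 1.76 (a 5-second window = 5 seconds).
P(N = 3) = e^(−1.76) · 1.76^3/3! ≈ 0.1563.

0.1563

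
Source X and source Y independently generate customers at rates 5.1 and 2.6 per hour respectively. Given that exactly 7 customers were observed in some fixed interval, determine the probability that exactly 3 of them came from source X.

0.1322

Given the total, each event is independently from source X with probability p = λ_X/(λ_X+λ_Y) = 5.1/7.7 ≈ 0.6623.
So K ~ Binomial(7, 5.1/7.7): P(K = 3) = C(7,3) · (5.1/7.7)^3 · (2.6/7.7)^4 ≈ 0.1322.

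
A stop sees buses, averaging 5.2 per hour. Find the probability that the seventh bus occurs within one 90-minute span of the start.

0.6616

Over the interval, μ = 5.2 × 1.5 = 7.8 (a 90-minute span = 1.5 hours).
The seventh arrival falls in the interval iff at least 7 events occur there: P(S_7 ≤ t) = P(N ≥ 7) = 1 − P(N ≤ 6) ≈ 0.6616.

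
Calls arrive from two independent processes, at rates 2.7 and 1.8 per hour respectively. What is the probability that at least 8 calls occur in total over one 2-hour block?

0.6761

Independent Poisson processes superpose: combined rate λ = 2.7 + 1.8 = 4.5 per hour.
Over the interval, μ = 4.5 × 2 = 9 (a 2-hour block = 2 hours).
P(N ≥ 8) = 1 − P(N ≤ 7) ≈ 0.6761.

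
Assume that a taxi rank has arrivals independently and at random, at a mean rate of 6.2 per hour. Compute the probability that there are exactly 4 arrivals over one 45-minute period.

Over the interval, μ = 6.2 × 0.75 = 4.65 (a 45-minute period = 0.75 hours).
P(N = 4) = e^(−μ) μ^4/4! = e^(−4.65) · 4.65^4/24 ≈ 0.1863.

0.1863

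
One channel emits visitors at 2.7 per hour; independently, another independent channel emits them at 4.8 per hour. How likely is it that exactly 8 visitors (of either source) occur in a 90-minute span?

0.0828

Independent Poisson processes superpose: combined rate λ = 2.7 + 4.8 = 7.5 per hour.
Over the interval, μ = 7.5 × 1.5 = 11.25 (a 90-minute span = 1.5 hours).
P(N = 8) = e^(−11.25) · 11.25^8/8! ≈ 0.0828.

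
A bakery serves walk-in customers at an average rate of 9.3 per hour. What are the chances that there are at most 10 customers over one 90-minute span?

Over the interval, μ = 9.3 × 1.5 = 13.95 (a 90-minute span = 1.5 hours).
P(N ≤ 10) = Σ_{j=0}^{10} e^(−μ) μ^j/j! ≈ 0.1790.

0.1790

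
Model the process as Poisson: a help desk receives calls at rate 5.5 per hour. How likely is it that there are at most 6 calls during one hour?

0.6860

With mean μ = 5.5 per hour,
P(N ≤ 6) = Σ_{j=0}^{6} e^(−μ) μ^j/j! ≈ 0.6860.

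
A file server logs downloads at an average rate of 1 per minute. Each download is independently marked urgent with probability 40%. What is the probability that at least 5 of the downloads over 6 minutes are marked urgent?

Thinning: the downloads that are marked urgent themselves form a Poisson process with rate 0.4 × 1 = 0.4 per minute.
Over the interval, μ = 0.4 × 6 = 2.4 (6 minutes).
P(N ≥ 5) = 1 − P(N ≤ 4) ≈ 0.0959.

0.0959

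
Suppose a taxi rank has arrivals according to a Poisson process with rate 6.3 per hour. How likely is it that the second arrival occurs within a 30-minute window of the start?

Over the interval, μ = 6.3 × 0.5 = 3.15 (a 30-minute window = 0.5 hours).
The second arrival falls in the interval iff at least 2 events occur there: P(S_2 ≤ t) = P(N ≥ 2) = 1 − P(N ≤ 1) ≈ 0.8222.

0.8222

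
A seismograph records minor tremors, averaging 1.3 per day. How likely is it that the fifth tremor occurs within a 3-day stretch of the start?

0.3516

Over the interval, μ = 1.3 × 3 = 3.9 (a 3-day stretch = 3 days).
The fifth arrival falls in the interval iff at least 5 events occur there: P(S_5 ≤ t) = P(N ≥ 5) = 1 − P(N ≤ 4) ≈ 0.3516.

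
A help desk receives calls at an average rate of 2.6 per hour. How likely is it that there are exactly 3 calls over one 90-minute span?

Over the interval, μ = 2.6 × 1.5 = 3.9 (a 90-minute span = 1.5 hours).
P(N = 3) = e^(−μ) μ^3/3! = e^(−3.9) · 3.9^3/6 ≈ 0.2001.

0.2001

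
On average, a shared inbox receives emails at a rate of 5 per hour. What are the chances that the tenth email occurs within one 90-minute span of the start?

Over the interval, μ = 5 × 1.5 = 7.5 (a 90-minute span = 1.5 hours).
The tenth arrival falls in the interval iff at least 10 events occur there: P(S_10 ≤ t) = P(N ≥ 10) = 1 − P(N ≤ 9) ≈ 0.2236.

0.2236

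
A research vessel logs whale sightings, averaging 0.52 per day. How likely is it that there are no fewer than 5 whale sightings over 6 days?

Over the interval, μ = 0.52 × 6 = 3.12 (6 days).
P(N ≥ 5) = 1 − P(N ≤ 4) = 1 − Σ_{j=0}^{4} e^(−μ) μ^j/j! ≈ 0.2053.

0.2053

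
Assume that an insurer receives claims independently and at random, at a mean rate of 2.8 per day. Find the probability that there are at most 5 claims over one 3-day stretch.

0.1573

Over the interval, μ = 2.8 × 3 = 8.4 (a 3-day stretch = 3 days).
P(N ≤ 5) = Σ_{j=0}^{5} e^(−μ) μ^j/j! ≈ 0.1573.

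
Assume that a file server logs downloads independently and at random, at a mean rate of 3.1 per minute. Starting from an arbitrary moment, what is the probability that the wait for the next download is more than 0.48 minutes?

0.2258

The wait for the next event is exponential with rate λ = 3.1 per minute.
P(T > 0.48) = e^(−λt) = e^(−3.1 × 0.48) = e^(−1.488) ≈ 0.2258.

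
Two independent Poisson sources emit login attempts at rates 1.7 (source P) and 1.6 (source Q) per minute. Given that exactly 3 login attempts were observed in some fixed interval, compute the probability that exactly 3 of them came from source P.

Given the total, each event is independently from source P with probability p = λ_P/(λ_P+λ_Q) = 1.7/3.3 ≈ 0.5152.
So K ~ Binomial(3, 1.7/3.3): P(K = 3) = C(3,3) · (1.7/3.3)^3 · (1.6/3.3)^0 ≈ 0.1367.

0.1367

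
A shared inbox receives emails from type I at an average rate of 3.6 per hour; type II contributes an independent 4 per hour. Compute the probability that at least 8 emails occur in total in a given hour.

0.4900

Independent Poisson processes superpose: combined rate λ = 3.6 + 4 = 7.6 per hour.
So μ = 7.6.
P(N ≥ 8) = 1 − P(N ≤ 7) ≈ 0.4900.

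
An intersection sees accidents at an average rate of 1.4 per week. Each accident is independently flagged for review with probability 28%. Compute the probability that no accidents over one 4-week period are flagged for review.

0.2085

Thinning: the accidents that are flagged for review themselves form a Poisson process with rate 0.28 × 1.4 = 0.392 per week.
Over the interval, μ = 0.392 × 4 = 1.568 (a 4-week period = 4 weeks).
P(N = 0) = e^(−1.568) · 1.568^0/0! ≈ 0.2085.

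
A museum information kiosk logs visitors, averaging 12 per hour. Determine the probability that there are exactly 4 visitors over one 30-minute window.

0.1339

Over the interval, μ = 12 × 0.5 = 6 (a 30-minute window = 0.5 hours).
P(N = 4) = e^(−μ) μ^4/4! = e^(−6) · 6^4/24 ≈ 0.1339.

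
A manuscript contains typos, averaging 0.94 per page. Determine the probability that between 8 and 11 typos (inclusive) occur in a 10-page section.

0.4834

Over the interval, μ = 0.94 × 10 = 9.4 (a 10-page section = 10 pages).
P(8 ≤ N ≤ 11) = Σ_{j=8}^{11} e^(−9.4) · 9.4^j/j! ≈ 0.4834.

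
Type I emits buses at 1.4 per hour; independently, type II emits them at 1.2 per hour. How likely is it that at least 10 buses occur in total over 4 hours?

Independent Poisson processes superpose: combined rate λ = 1.4 + 1.2 = 2.6 per hour.
Over the interval, μ = 2.6 × 4 = 10.4 (4 hours).
P(N ≥ 10) = 1 − P(N ≤ 9) ≈ 0.5910.

0.5910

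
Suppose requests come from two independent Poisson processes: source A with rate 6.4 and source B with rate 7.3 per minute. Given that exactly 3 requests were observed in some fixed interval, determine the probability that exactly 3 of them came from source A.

Given the total, each event is independently from source A with probability p = λ_A/(λ_A+λ_B) = 6.4/13.7 ≈ 0.4672.
So K ~ Binomial(3, 6.4/13.7): P(K = 3) = C(3,3) · (6.4/13.7)^3 · (7.3/13.7)^0 ≈ 0.1019.

0.1019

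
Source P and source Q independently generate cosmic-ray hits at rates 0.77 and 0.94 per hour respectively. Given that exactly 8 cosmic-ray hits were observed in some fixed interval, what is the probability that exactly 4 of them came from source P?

0.2628

Given the total, each event is independently from source P with probability p = λ_P/(λ_P+λ_Q) = 0.77/1.71 ≈ 0.4503.
So K ~ Binomial(8, 0.77/1.71): P(K = 4) = C(8,4) · (0.77/1.71)^4 · (0.94/1.71)^4 ≈ 0.2628.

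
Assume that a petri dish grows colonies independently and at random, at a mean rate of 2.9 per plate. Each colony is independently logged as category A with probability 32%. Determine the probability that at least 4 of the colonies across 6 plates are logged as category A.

0.8059

Thinning: the colonies that are logged as category A themselves form a Poisson process with rate 0.32 × 2.9 = 0.928 per plate.
Over the interval, μ = 0.928 × 6 = 5.568 (6 plates).
P(N ≥ 4) = 1 − P(N ≤ 3) ≈ 0.8059.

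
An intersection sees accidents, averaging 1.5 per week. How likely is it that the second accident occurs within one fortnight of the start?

0.8009

Over the interval, μ = 1.5 × 2 = 3 (a fortnight = 2 weeks).
The second arrival falls in the interval iff at least 2 events occur there: P(S_2 ≤ t) = P(N ≥ 2) = 1 − P(N ≤ 1) ≈ 0.8009.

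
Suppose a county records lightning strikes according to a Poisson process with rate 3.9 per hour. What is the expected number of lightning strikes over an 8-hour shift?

E[N] = λt = 3.9 × 8 = 31.2 (an 8-hour shift = 8 hours).

31.2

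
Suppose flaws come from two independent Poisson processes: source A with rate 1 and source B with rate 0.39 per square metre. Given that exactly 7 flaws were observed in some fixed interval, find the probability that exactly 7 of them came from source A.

Given the total, each event is independently from source A with probability p = λ_A/(λ_A+λ_B) = 1/1.39 ≈ 0.7194.
So K ~ Binomial(7, 1/1.39): P(K = 7) = C(7,7) · (1/1.39)^7 · (0.39/1.39)^0 ≈ 0.0997.

0.0997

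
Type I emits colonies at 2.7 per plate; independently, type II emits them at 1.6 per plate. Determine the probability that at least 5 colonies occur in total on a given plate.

Independent Poisson processes superpose: combined rate λ = 2.7 + 1.6 = 4.3 per plate.
So μ = 4.3.
P(N ≥ 5) = 1 − P(N ≤ 4) ≈ 0.4296.

0.4296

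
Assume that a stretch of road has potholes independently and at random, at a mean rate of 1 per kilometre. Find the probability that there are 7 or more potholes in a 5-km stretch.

Over the interval, μ = 1 × 5 = 5 (a 5-km stretch = 5 kilometres).
P(N ≥ 7) = 1 − P(N ≤ 6) = 1 − Σ_{j=0}^{6} e^(−μ) μ^j/j! ≈ 0.2378.

0.2378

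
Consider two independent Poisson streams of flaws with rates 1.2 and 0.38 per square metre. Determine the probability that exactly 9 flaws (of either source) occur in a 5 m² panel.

0.1224

Independent Poisson processes superpose: combined rate λ = 1.2 + 0.38 = 1.58 per square metre.
Over the interval, μ = 1.58 × 5 = 7.9 (a 5 m² panel = 5 square metres).
P(N = 9) = e^(−7.9) · 7.9^9/9! ≈ 0.1224.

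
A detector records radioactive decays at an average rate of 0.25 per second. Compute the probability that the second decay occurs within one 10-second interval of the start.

0.7127

Over the interval, μ = 0.25 × 10 = 2.5 (a 10-second interval = 10 seconds).
The second arrival falls in the interval iff at least 2 events occur there: P(S_2 ≤ t) = P(N ≥ 2) = 1 − P(N ≤ 1) ≈ 0.7127.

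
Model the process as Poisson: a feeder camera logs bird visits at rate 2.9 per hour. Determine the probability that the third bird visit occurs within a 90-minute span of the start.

0.8088

Over the interval, μ = 2.9 × 1.5 = 4.35 (a 90-minute span = 1.5 hours).
The third arrival falls in the interval iff at least 3 events occur there: P(S_3 ≤ t) = P(N ≥ 3) = 1 − P(N ≤ 2) ≈ 0.8088.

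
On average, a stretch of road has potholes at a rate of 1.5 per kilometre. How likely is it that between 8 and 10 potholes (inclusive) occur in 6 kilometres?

0.3821

Over the interval, μ = 1.5 × 6 = 9 (6 kilometres).
P(8 ≤ N ≤ 10) = Σ_{j=8}^{10} e^(−9) · 9^j/j! ≈ 0.3821.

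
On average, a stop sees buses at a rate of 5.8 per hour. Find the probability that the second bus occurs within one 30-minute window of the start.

Over the interval, μ = 5.8 × 0.5 = 2.9 (a 30-minute window = 0.5 hours).
The second arrival falls in the interval iff at least 2 events occur there: P(S_2 ≤ t) = P(N ≥ 2) = 1 − P(N ≤ 1) ≈ 0.7854.

0.7854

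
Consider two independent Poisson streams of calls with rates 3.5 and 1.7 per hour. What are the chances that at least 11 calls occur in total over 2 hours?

0.4669

Independent Poisson processes superpose: combined rate λ = 3.5 + 1.7 = 5.2 per hour.
Over the interval, μ = 5.2 × 2 = 10.4 (2 hours).
P(N ≥ 11) = 1 − P(N ≤ 10) ≈ 0.4669.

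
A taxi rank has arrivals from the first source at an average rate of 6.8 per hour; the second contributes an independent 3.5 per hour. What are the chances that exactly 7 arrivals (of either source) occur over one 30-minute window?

Independent Poisson processes superpose: combined rate λ = 6.8 + 3.5 = 10.3 per hour.
Over the interval, μ = 10.3 × 0.5 = 5.15 (a 30-minute window = 0.5 hours).
P(N = 7) = e^(−5.15) · 5.15^7/7! ≈ 0.1106.

0.1106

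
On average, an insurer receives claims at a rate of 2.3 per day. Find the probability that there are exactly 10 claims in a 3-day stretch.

0.0679

Over the interval, μ = 2.3 × 3 = 6.9 (a 3-day stretch = 3 days).
P(N = 10) = e^(−μ) μ^10/10! = e^(−6.9) · 6.9^10/3628800 ≈ 0.0679.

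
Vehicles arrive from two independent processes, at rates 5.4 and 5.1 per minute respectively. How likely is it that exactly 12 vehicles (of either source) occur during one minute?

Independent Poisson processes superpose: combined rate λ = 5.4 + 5.1 = 10.5 per minute.
So μ = 10.5.
P(N = 12) = e^(−10.5) · 10.5^12/12! ≈ 0.1032.

0.1032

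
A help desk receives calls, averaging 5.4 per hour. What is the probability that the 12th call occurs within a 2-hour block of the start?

Over the interval, μ = 5.4 × 2 = 10.8 (a 2-hour block = 2 hours).
The 12th arrival falls in the interval iff at least 12 events occur there: P(S_12 ≤ t) = P(N ≥ 12) = 1 − P(N ≤ 11) ≈ 0.3969.

0.3969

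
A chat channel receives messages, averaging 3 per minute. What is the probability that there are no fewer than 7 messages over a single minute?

0.0335

With mean μ = 3 per minute,
P(N ≥ 7) = 1 − P(N ≤ 6) = 1 − Σ_{j=0}^{6} e^(−μ) μ^j/j! ≈ 0.0335.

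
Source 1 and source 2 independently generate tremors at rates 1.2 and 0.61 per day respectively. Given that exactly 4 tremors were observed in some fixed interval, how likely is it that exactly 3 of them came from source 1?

0.3928

Given the total, each event is independently from source 1 with probability p = λ_1/(λ_1+λ_2) = 1.2/1.81 ≈ 0.6630.
So K ~ Binomial(4, 1.2/1.81): P(K = 3) = C(4,3) · (1.2/1.81)^3 · (0.61/1.81)^1 ≈ 0.3928.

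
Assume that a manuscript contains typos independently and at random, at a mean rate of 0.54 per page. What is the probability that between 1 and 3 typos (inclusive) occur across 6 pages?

0.5545

Over the interval, μ = 0.54 × 6 = 3.24 (6 pages).
P(1 ≤ N ≤ 3) = Σ_{j=1}^{3} e^(−3.24) · 3.24^j/j! ≈ 0.5545.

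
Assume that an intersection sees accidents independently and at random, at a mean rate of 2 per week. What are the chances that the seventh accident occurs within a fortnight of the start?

Over the interval, μ = 2 × 2 = 4 (a fortnight = 2 weeks).
The seventh arrival falls in the interval iff at least 7 events occur there: P(S_7 ≤ t) = P(N ≥ 7) = 1 − P(N ≤ 6) ≈ 0.1107.

0.1107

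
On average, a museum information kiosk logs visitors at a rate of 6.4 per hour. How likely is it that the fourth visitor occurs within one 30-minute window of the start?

0.3975

Over the interval, μ = 6.4 × 0.5 = 3.2 (a 30-minute window = 0.5 hours).
The fourth arrival falls in the interval iff at least 4 events occur there: P(S_4 ≤ t) = P(N ≥ 4) = 1 − P(N ≤ 3) ≈ 0.3975.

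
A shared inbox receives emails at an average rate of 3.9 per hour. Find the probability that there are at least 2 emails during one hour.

With mean μ = 3.9 per hour,
P(N ≥ 2) = 1 − P(N ≤ 1) = 1 − Σ_{j=0}^{1} e^(−μ) μ^j/j! ≈ 0.9008.

0.9008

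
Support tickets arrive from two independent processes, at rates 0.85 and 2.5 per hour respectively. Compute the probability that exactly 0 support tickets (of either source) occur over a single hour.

Independent Poisson processes superpose: combined rate λ = 0.85 + 2.5 = 3.35 per hour.
So μ = 3.35.
P(N = 0) = e^(−3.35) · 3.35^0/0! ≈ 0.0351.

0.0351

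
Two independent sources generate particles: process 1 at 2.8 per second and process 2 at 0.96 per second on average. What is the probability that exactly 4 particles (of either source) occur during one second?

Independent Poisson processes superpose: combined rate λ = 2.8 + 0.96 = 3.76 per second.
So μ = 3.76.
P(N = 4) = e^(−3.76) · 3.76^4/4! ≈ 0.1939.

0.1939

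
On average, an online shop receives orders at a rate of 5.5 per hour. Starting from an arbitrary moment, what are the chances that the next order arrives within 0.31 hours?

0.8182

Inter-arrival times are exponential with rate λ = 5.5 per hour.
P(T ≤ 0.31) = 1 − e^(−λt) = 1 − e^(−5.5 × 0.31) = 1 − e^(−1.705) ≈ 0.8182.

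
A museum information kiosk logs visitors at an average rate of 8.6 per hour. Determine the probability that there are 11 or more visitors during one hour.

0.2478

With mean μ = 8.6 per hour,
P(N ≥ 11) = 1 − P(N ≤ 10) = 1 − Σ_{j=0}^{10} e^(−μ) μ^j/j! ≈ 0.2478.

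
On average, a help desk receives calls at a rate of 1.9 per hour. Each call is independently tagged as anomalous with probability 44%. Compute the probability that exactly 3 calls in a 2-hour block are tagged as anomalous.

0.1464

Thinning: the calls that are tagged as anomalous themselves form a Poisson process with rate 0.44 × 1.9 = 0.836 per hour.
Over the interval, μ = 0.836 × 2 = 1.672 (a 2-hour block = 2 hours).
P(N = 3) = e^(−1.672) · 1.672^3/3! ≈ 0.1464.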